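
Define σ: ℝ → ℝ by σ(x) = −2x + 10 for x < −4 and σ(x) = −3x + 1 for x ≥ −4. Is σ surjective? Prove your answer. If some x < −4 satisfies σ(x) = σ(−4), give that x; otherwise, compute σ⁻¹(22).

Both pieces are strictly decreasing (slopes −2 and −3), so each is injective on its own interval.
The left piece maps (−∞, −4) onto (18, ∞); the right piece maps [−4, ∞) onto (−∞, 13].
The union (18, ∞) ∪ (−∞, 13] omits the interval between 18 and 13; in particular 18 has no preimage. So σ is not surjective.
Because the two images are disjoint, no x < −4 has σ(x) = σ(−4), so we compute σ⁻¹(22): 22 lies in (18, ∞), so solve −2x + 10 = 22: x = (22 − 10)/(−2) = −6.

-6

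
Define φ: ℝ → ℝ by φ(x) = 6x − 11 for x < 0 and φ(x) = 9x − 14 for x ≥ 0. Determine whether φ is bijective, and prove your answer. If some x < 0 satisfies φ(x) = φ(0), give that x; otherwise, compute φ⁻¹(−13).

Both pieces are strictly increasing (slopes 6 and 9), so each is injective on its own interval.
The left piece maps (−∞, 0) onto (−∞, −11); the right piece maps [0, ∞) onto [−14, ∞).
These images overlap. In particular φ(0) = −14 (right piece), and solving 6x − 11 = −14 on the left piece gives x = −1/2 < 0.
So φ(−1/2) = φ(0) with −1/2 ≠ 0, and φ is not injective, hence not bijective. This x = −1/2 is the requested value below 0.

-1/2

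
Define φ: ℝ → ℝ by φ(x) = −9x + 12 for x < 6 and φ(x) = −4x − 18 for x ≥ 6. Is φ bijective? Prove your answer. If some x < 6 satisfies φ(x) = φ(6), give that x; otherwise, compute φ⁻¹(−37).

Both pieces are strictly decreasing (slopes −9 and −4), so each is injective on its own interval.
The left piece maps (−∞, 6) onto (−42, ∞); the right piece maps [6, ∞) onto (−∞, −42].
Since −42 = −42, the images partition ℝ: φ is injective and surjective, hence bijective.
Because the two images are disjoint, no x < 6 has φ(x) = φ(6), so we compute φ⁻¹(−37): −37 lies in (−42, ∞), so solve −9x + 12 = −37: x = (−37 − 12)/(−9) = 49/9.

49/9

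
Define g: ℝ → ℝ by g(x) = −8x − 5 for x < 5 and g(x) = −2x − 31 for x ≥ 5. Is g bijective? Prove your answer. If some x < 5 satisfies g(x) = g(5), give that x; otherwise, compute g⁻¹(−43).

9/2

Both pieces are strictly decreasing (slopes −8 and −2), so each is injective on its own interval.
The left piece maps (−∞, 5) onto (−45, ∞); the right piece maps [5, ∞) onto (−∞, −41].
These images overlap. In particular g(5) = −41 (right piece), and solving −8x − 5 = −41 on the left piece gives x = 9/2 < 5.
So g(9/2) = g(5) with 9/2 ≠ 5, and g is not injective, hence not bijective. This x = 9/2 is the requested value below 5.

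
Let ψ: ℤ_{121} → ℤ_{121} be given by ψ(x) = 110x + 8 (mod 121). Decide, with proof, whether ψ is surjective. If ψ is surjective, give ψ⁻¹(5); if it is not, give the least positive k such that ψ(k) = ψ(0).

11

Recall: ψ is surjective if every y in the codomain equals ψ(x) for some x in the domain.
Since gcd(110, 121) = 11, we have 110x ≡ 0 (mod 11) for all x, so ψ(x) ≡ 8 (mod 11).
But 0 ≢ 8 (mod 11), so 0 ∈ ℤ_{121} has no preimage. Therefore ψ is not surjective.
Since ψ is not surjective, we find the least positive k with ψ(k) = ψ(0): this means 110k ≡ 0 (mod 121), i.e. 121 ∣ 110k. Since gcd(110, 121) = 11, dividing through by 11 this holds exactly when 11 ∣ 10k, and as gcd(10, 11) = 1, exactly when 11 ∣ k.
The smallest positive such k is 11.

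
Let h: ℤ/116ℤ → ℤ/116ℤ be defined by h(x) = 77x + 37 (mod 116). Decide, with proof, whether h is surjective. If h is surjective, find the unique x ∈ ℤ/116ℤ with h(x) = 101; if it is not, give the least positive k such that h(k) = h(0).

Recall: surjectivity means every element of the codomain has a preimage under h.
Since gcd(77, 116) = 1, 77 is invertible modulo 116. Euclid's algorithm: 116 = 1·77 + 39, 77 = 1·39 + 38, 39 = 1·38 + 1; back-substituting gives 1 = 113·77 − 75·116, so 77⁻¹ ≡ 113 (mod 116).
For any y ∈ ℤ/116ℤ, x = 113(y − 37) mod 116 satisfies h(x) = 77·113(y − 37) + 37 ≡ y (since 77·113 ≡ 1 mod 116). So every y has a preimage.
Therefore h is surjective.
Since h is surjective, we compute h⁻¹(101): solve 77x + 37 ≡ 101 (mod 116), i.e. 77x ≡ 64 (mod 116).
Multiplying by 77⁻¹ = 113 gives x ≡ 113·64 = 7232 = 62·116 + 40 ≡ 40 (mod 116).
Check: h(40) = 77·40 + 37 = 3117 = 26·116 + 101 ≡ 101 (mod 116).

40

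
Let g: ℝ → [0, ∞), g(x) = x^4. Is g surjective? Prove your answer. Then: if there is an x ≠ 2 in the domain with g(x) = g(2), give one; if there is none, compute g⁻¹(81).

-2

For any y ∈ [0, ∞), x = y^{1/4} ∈ ℝ satisfies x^4 = y, so g is surjective.
For the follow-up, such an x exists: taking x = −2 ∈ ℝ gives g(−2) = 16 = g(2) with −2 ≠ 2.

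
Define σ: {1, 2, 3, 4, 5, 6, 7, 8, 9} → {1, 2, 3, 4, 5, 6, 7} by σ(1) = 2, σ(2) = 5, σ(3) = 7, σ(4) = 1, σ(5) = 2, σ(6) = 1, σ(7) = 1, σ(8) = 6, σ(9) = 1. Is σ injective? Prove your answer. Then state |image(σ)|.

σ(1) = 2 = σ(5) with 1 ≠ 5, so σ is not injective.
The image of σ is {1, 2, 5, 6, 7}, which has 5 elements.

5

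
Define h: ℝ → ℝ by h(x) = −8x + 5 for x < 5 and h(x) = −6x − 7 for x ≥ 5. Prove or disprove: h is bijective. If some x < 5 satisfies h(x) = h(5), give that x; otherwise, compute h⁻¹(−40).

11/2

Both pieces are strictly decreasing (slopes −8 and −6), so each is injective on its own interval.
The left piece maps (−∞, 5) onto (−35, ∞); the right piece maps [5, ∞) onto (−∞, −37].
The images leave a gap (−35 has no preimage), so h is not surjective, hence not bijective.
Because the two images are disjoint, no x < 5 has h(x) = h(5), so we compute h⁻¹(−40): −40 lies in (−∞, −37], so solve −6x − 7 = −40: x = (−40 + 7)/(−6) = 11/2.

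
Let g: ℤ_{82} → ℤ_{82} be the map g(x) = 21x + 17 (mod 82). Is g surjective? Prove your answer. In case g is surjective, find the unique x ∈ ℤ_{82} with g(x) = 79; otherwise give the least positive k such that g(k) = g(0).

Recall that surjectivity means every element of the codomain has a preimage under g.
Since gcd(21, 82) = 1, 21 is invertible modulo 82. Euclid's algorithm: 82 = 3·21 + 19, 21 = 1·19 + 2, 19 = 9·2 + 1; back-substituting gives 1 = 43·21 − 11·82, so 21⁻¹ ≡ 43 (mod 82).
For any y ∈ ℤ_{82}, x = 43(y − 17) mod 82 satisfies g(x) = 21·43(y − 17) + 17 ≡ y (since 21·43 ≡ 1 mod 82). So every y has a preimage.
Therefore g is surjective.
Since g is surjective, we compute g⁻¹(79): solve 21x + 17 ≡ 79 (mod 82), i.e. 21x ≡ 62 (mod 82).
Multiplying by 21⁻¹ = 43 gives x ≡ 43·62 = 2666 = 32·82 + 42 ≡ 42 (mod 82).
Check: g(42) = 21·42 + 17 = 899 = 10·82 + 79 ≡ 79 (mod 82).

42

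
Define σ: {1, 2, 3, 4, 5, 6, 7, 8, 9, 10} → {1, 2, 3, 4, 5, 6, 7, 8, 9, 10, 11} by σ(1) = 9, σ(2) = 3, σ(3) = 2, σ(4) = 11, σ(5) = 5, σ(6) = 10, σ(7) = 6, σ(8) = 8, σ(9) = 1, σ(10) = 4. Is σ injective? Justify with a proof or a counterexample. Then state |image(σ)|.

The values σ(1), …, σ(10) are 9, 3, 2, 11, 5, 10, 6, 8, 1, 4 — all distinct.
So σ(u) = σ(v) only when u = v, and σ is injective.
The image of σ is {1, 2, 3, 4, 5, 6, 8, 9, 10, 11}, which has 10 elements.

10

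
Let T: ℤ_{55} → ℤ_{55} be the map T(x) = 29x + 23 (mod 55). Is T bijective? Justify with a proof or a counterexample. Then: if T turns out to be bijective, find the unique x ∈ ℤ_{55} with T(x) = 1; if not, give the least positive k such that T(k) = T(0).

22

Suppose T(a) = T(b) in ℤ_{55}. Then 29a + 23 ≡ 29b + 23 (mod 55), thus 29(a − b) ≡ 0 (mod 55).
Since gcd(29, 55) = 1, 29 is invertible modulo 55, thus a − b ≡ 0 (mod 55), i.e. a = b.
We now compute 29⁻¹ mod 55 explicitly. Euclid's algorithm: 55 = 1·29 + 26, 29 = 1·26 + 3, 26 = 8·3 + 2, 3 = 1·2 + 1; back-substituting gives 1 = 19·29 − 10·55, so 29⁻¹ ≡ 19 (mod 55).
For any y ∈ ℤ_{55}, x = 19(y − 23) mod 55 satisfies T(x) = 29·19(y − 23) + 23 ≡ y (since 29·19 ≡ 1 mod 55). So every y has a preimage.
Therefore T is bijective.
Since T is bijective, we compute T⁻¹(1): solve 29x + 23 ≡ 1 (mod 55), i.e. 29x ≡ 33 (mod 55).
Multiplying by 29⁻¹ = 19 gives x ≡ 19·33 = 627 = 11·55 + 22 ≡ 22 (mod 55).
Check: T(22) = 29·22 + 23 = 661 = 12·55 + 1 ≡ 1 (mod 55).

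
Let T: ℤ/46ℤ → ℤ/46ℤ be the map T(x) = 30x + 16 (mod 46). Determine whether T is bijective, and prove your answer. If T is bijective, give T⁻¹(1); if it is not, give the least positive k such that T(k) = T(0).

23

We have gcd(30, 46) = 2 > 1. Taking x_1 = 0 and x_2 = 23: T(0) = 16 and T(23) = 30·23 + 16 = 706 ≡ 16 (mod 46).
So T(0) = T(23) while 0 ≠ 23, hence T is not injective, hence not bijective.
Since T is not bijective, we find the least positive k with T(k) = T(0): this means 30k ≡ 0 (mod 46), i.e. 46 ∣ 30k. Since gcd(30, 46) = 2, dividing through by 2 this holds exactly when 23 ∣ 15k, and as gcd(15, 23) = 1, exactly when 23 ∣ k.
The smallest positive such k is 23.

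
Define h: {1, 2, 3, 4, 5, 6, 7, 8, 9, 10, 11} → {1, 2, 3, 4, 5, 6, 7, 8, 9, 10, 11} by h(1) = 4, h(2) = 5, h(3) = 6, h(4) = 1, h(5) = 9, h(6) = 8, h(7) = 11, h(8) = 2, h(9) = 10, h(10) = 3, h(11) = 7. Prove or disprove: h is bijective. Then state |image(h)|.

11

The values 4, 5, 6, 1, 9, 8, 11, 2, 10, 3, 7 are a permutation of {1, 2, 3, 4, 5, 6, 7, 8, 9, 10, 11}: each element appears exactly once.
So h is injective and surjective, hence bijective.
The image of h is {1, 2, 3, 4, 5, 6, 7, 8, 9, 10, 11}, which has 11 elements.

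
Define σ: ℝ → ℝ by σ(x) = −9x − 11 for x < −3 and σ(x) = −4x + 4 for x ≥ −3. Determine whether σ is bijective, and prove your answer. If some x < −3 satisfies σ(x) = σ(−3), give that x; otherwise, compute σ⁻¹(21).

-32/9

Both pieces are strictly decreasing (slopes −9 and −4), so each is injective on its own interval.
The left piece maps (−∞, −3) onto (16, ∞); the right piece maps [−3, ∞) onto (−∞, 16].
Since 16 = 16, the images partition ℝ: σ is injective and surjective, hence bijective.
Because the two images are disjoint, no x < −3 has σ(x) = σ(−3), so we compute σ⁻¹(21): 21 lies in (16, ∞), so solve −9x − 11 = 21: x = (21 + 11)/(−9) = −32/9.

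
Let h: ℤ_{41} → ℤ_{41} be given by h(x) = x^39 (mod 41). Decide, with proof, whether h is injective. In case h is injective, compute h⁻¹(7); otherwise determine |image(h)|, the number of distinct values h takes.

6

Since 41 is prime, the nonzero elements of ℤ_{41} form a cyclic group of order 40.
As gcd(39, 40) = 1, raising to the 39th power is a bijection on this group: if u^39 ≡ v^39 then (uv^{−1})^39 = 1, and the only element of order dividing gcd(39, 40) = 1 is 1, so u = v.
With h(0) = 0 this makes h injective on all of ℤ_{41}, hence bijective (finite equal-size domain and codomain). In particular h is injective.
Since h is injective, we find the preimage of 7. The inverse of x ↦ x^39 on (ℤ_{41})^× is x ↦ x^39, because 39·39 = 1521 = 38·40 + 1 ≡ 1 (mod 40) and x^{40} = 1 for x ≠ 0 (Fermat). So h⁻¹(7) = 7^39 mod 41.
Repeated squaring mod 41: 7^1 ≡ 7, 7^2 ≡ 7² = 49 ≡ 8, 7^4 ≡ 8² = 64 ≡ 23, 7^8 ≡ 23² = 529 ≡ 37, 7^16 ≡ 37² = 1369 ≡ 16, 7^32 ≡ 16² = 256 ≡ 10. Since 39 = 32 + 4 + 2 + 1, 7^39 ≡ 10·23·8·7: 10·23 = 230 ≡ 25, then 25·8 = 200 ≡ 36, then 36·7 = 252 ≡ 6. So 7^39 ≡ 6 (mod 41).
Hence h⁻¹(7) = 6.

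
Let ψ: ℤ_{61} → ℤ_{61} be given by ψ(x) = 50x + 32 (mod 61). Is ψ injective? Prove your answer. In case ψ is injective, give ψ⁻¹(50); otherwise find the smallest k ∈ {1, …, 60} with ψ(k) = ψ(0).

Suppose ψ(s) = ψ(t) in ℤ_{61}. Then 50s + 32 ≡ 50t + 32 (mod 61), therefore 50(s − t) ≡ 0 (mod 61).
Since gcd(50, 61) = 1, 50 is invertible modulo 61, so s − t ≡ 0 (mod 61), i.e. s = t.
Therefore ψ is injective.
We now compute 50⁻¹ mod 61 explicitly. Euclid's algorithm: 61 = 1·50 + 11, 50 = 4·11 + 6, 11 = 1·6 + 5, 6 = 1·5 + 1; back-substituting gives 1 = 11·50 − 9·61, so 50⁻¹ ≡ 11 (mod 61).
Since ψ is injective, we find ψ⁻¹(50): we need 50x ≡ 50 − 32 ≡ 18 (mod 61). Using 50⁻¹ = 11: x ≡ 11·18 = 198 = 3·61 + 15, so x = 15.
Check: ψ(15) = 50·15 + 32 = 782 = 12·61 + 50 ≡ 50 (mod 61).

15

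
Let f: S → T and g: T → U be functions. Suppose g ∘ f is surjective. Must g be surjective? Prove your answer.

surjective

Let c ∈ U. Since g ∘ f is surjective, some a ∈ S has g(f(a)) = c. Then b = f(a) ∈ T satisfies g(b) = c. So g is surjective.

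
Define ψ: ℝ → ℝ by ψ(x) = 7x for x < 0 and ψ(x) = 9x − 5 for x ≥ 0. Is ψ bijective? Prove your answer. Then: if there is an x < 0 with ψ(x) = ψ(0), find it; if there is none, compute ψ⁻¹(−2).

-5/7

Both pieces are strictly increasing (slopes 7 and 9), so each is injective on its own interval.
The left piece maps (−∞, 0) onto (−∞, 0); the right piece maps [0, ∞) onto [−5, ∞).
These images overlap. In particular ψ(0) = −5 (right piece), and solving 7x = −5 on the left piece gives x = −5/7 < 0.
So ψ(−5/7) = ψ(0) with −5/7 ≠ 0, and ψ is not injective, hence not bijective. This x = −5/7 is the requested value below 0.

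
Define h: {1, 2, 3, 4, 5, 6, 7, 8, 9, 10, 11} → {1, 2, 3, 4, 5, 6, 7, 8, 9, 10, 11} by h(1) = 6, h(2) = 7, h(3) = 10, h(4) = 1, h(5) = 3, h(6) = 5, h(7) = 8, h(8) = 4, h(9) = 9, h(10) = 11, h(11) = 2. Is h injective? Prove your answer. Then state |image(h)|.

The values h(1), …, h(11) are 6, 7, 10, 1, 3, 5, 8, 4, 9, 11, 2 — all distinct.
So h(u) = h(v) only when u = v, and h is injective.
The image of h is {1, 2, 3, 4, 5, 6, 7, 8, 9, 10, 11}, which has 11 elements.

11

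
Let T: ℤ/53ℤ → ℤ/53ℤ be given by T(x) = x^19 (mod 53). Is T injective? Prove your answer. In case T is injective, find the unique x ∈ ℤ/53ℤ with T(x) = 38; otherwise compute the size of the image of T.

Since 53 is prime, the nonzero elements of ℤ/53ℤ form a cyclic group of order 52.
As gcd(19, 52) = 1, raising to the 19th power is a bijection on this group: if u^19 ≡ v^19 then (uv^{−1})^19 = 1, and the only element of order dividing gcd(19, 52) = 1 is 1, so u = v.
With T(0) = 0 this makes T injective on all of ℤ/53ℤ, hence bijective (finite equal-size domain and codomain). In particular T is injective.
Since T is injective, we find the preimage of 38. The inverse of x ↦ x^19 on (ℤ/53ℤ)^× is x ↦ x^11, because 19·11 = 209 = 4·52 + 1 ≡ 1 (mod 52) and x^{52} = 1 for x ≠ 0 (Fermat). So T⁻¹(38) = 38^11 mod 53.
Repeated squaring mod 53: 38^1 ≡ 38, 38^2 ≡ 38² = 1444 ≡ 13, 38^4 ≡ 13² = 169 ≡ 10, 38^8 ≡ 10² = 100 ≡ 47. Since 11 = 8 + 2 + 1, 38^11 ≡ 47·13·38: 47·13 = 611 ≡ 28, then 28·38 = 1064 ≡ 4. So 38^11 ≡ 4 (mod 53).
Hence T⁻¹(38) = 4.

4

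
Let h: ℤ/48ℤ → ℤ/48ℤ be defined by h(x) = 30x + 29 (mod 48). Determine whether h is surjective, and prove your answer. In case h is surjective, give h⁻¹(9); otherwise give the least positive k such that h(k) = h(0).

8

Since gcd(30, 48) = 6, we have 30x ≡ 0 (mod 6) for all x, so h(x) ≡ 5 (mod 6).
But 0 ≢ 5 (mod 6), so 0 ∈ ℤ/48ℤ has no preimage. Hence h is not surjective.
Since h is not surjective, we find the least positive k with h(k) = h(0): this means 30k ≡ 0 (mod 48), i.e. 48 ∣ 30k. Since gcd(30, 48) = 6, dividing through by 6 this holds exactly when 8 ∣ 5k, and as gcd(5, 8) = 1, exactly when 8 ∣ k.
The smallest positive such k is 8.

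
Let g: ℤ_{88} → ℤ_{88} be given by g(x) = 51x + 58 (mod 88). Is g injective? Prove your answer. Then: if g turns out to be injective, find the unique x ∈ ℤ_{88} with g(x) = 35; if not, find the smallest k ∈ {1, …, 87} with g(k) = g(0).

By definition, injectivity means: for all a, b in the domain, g(a) = g(b) implies a = b.
If g(a) = g(b), then 51a ≡ 51b (mod 88). Because gcd(51, 88) = 1, we may cancel 51 to get a ≡ b (mod 88).
Therefore g is injective.
We now compute 51⁻¹ mod 88 explicitly. Euclid's algorithm: 88 = 1·51 + 37, 51 = 1·37 + 14, 37 = 2·14 + 9, 14 = 1·9 + 5, 9 = 1·5 + 4, 5 = 1·4 + 1; back-substituting gives 1 = 19·51 − 11·88, so 51⁻¹ ≡ 19 (mod 88).
Since g is injective, we compute g⁻¹(35): solve 51x + 58 ≡ 35 (mod 88), i.e. 51x ≡ 65 (mod 88).
Multiplying by 51⁻¹ = 19 gives x ≡ 19·65 = 1235 = 14·88 + 3 ≡ 3 (mod 88).
Check: g(3) = 51·3 + 58 = 211 = 2·88 + 35 ≡ 35 (mod 88).

3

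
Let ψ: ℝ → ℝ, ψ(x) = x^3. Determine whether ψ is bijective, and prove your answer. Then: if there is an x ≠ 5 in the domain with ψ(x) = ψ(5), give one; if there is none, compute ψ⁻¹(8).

2

On ℝ, x ↦ x^3 is strictly increasing (injective) and for any y ∈ ℝ the 3rd root y^{1/3} lies in ℝ (surjective). So ψ is bijective.
Since x ↦ x^3 is strictly increasing on ℝ, it is injective there, so no x ≠ 5 in the domain has ψ(x) = ψ(5). We therefore compute ψ⁻¹(8) = 8^{1/3} = 2 (indeed 2^3 = 8).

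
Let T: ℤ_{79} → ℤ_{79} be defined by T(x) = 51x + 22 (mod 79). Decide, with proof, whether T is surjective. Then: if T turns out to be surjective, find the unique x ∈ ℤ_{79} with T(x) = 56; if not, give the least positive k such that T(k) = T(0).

By definition, T is surjective if every y in the codomain equals T(x) for some x in the domain.
Since gcd(51, 79) = 1, 51 is invertible modulo 79. Euclid's algorithm: 79 = 1·51 + 28, 51 = 1·28 + 23, 28 = 1·23 + 5, 23 = 4·5 + 3, 5 = 1·3 + 2, 3 = 1·2 + 1; back-substituting gives 1 = 31·51 − 20·79, so 51⁻¹ ≡ 31 (mod 79).
Then y ↦ 31(y − 22) is a two-sided inverse to T, so every y ∈ ℤ_{79} has a preimage.
Therefore T is surjective.
Since T is surjective, we compute T⁻¹(56): solve 51x + 22 ≡ 56 (mod 79), i.e. 51x ≡ 34 (mod 79).
Multiplying by 51⁻¹ = 31 gives x ≡ 31·34 = 1054 = 13·79 + 27 ≡ 27 (mod 79).
Check: T(27) = 51·27 + 22 = 1399 = 17·79 + 56 ≡ 56 (mod 79).

27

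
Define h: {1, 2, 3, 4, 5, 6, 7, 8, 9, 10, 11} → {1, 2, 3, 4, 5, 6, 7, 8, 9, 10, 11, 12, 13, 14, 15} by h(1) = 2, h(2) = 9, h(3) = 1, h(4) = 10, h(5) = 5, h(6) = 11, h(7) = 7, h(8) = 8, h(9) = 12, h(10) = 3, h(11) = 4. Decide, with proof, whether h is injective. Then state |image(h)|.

The values h(1), …, h(11) are 2, 9, 1, 10, 5, 11, 7, 8, 12, 3, 4 — all distinct.
So h(a) = h(b) only when a = b, and h is injective.
The image of h is {1, 2, 3, 4, 5, 7, 8, 9, 10, 11, 12}, which has 11 elements.

11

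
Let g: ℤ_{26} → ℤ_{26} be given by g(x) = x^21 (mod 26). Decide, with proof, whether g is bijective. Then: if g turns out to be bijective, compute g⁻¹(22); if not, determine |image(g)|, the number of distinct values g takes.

g(1) = 1^21 = 1.
g(3): Repeated squaring mod 26: 3^1 ≡ 3, 3^2 ≡ 3² = 9, 3^4 ≡ 9² = 81 ≡ 3, 3^8 ≡ 3² = 9, 3^16 ≡ 9² = 81 ≡ 3. Since 21 = 16 + 4 + 1, 3^21 ≡ 3·3·3: 3·3 = 9, then 9·3 = 27 ≡ 1. So 3^21 ≡ 1 (mod 26).
So g(1) = g(3) = 1 while 1 ≠ 3, thus g is not injective, hence not bijective.
Since g is not bijective, we determine |image(g)|. Computing x^21 mod 26 for each x (by repeated squaring, reducing mod 26 at every step), the values g(0), g(1), …, g(25) are: 0, 1, 18, 1, 12, 5, 18, 21, 8, 1, 12, 21, 12, 13, 14, 5, 14, 25, 18, 5, 8, 21, 14, 25, 8, 25.
The distinct values are {0, 1, 5, 8, 12, 13, 14, 18, 21, 25}; there are 10 of them.

10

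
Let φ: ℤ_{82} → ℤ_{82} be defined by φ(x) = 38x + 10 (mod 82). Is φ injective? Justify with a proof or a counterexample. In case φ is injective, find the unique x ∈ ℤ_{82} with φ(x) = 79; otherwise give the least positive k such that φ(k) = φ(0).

We have gcd(38, 82) = 2 > 1. Taking u = 0 and v = 41: φ(0) = 10 and φ(41) = 38·41 + 10 = 1568 ≡ 10 (mod 82).
So φ(0) = φ(41) while 0 ≠ 41, hence φ is not injective.
Since φ is not injective, we find the least positive k with φ(k) = φ(0): this means 38k ≡ 0 (mod 82), i.e. 82 ∣ 38k. Since gcd(38, 82) = 2, dividing through by 2 this holds exactly when 41 ∣ 19k, and as gcd(19, 41) = 1, exactly when 41 ∣ k.
The smallest positive such k is 41.

41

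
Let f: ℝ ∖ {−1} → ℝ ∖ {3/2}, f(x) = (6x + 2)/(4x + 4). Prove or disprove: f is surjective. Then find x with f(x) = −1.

For any y ≠ 3/2, solving y(4x + 4) = 6x + 2 for x gives a well-defined x ≠ −1. So f is surjective.
Solving f(x) = −1: cross-multiplying gives 6x + 2 = −1(4x + 4), which rearranges to 10x = −6, so x = −3/5.

-3/5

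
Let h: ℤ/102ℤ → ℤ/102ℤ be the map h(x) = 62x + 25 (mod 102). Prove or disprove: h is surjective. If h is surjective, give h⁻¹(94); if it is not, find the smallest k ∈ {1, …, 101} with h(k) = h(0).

Recall that surjectivity means every element of the codomain has a preimage under h.
Since gcd(62, 102) = 2, we have 62x ≡ 0 (mod 2) for all x, so h(x) ≡ 1 (mod 2).
But 0 ≢ 1 (mod 2), so 0 ∈ ℤ/102ℤ has no preimage. Thus h is not surjective.
Since h is not surjective, we find the least positive k with h(k) = h(0): this means 62k ≡ 0 (mod 102), i.e. 102 ∣ 62k. Since gcd(62, 102) = 2, dividing through by 2 this holds exactly when 51 ∣ 31k, and as gcd(31, 51) = 1, exactly when 51 ∣ k.
The smallest positive such k is 51.

51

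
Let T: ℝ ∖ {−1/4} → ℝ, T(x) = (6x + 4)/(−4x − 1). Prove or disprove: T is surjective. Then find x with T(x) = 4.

If T(x) = −3/2, cross-multiplying gives −4(6x + 4) = 6(−4x − 1), which simplifies to −16 = −6 — false.  So −3/2 has no preimage and T is not surjective.
Solving T(x) = 4: cross-multiplying gives 6x + 4 = 4(−4x − 1), which rearranges to 22x = −8, so x = −4/11.

-4/11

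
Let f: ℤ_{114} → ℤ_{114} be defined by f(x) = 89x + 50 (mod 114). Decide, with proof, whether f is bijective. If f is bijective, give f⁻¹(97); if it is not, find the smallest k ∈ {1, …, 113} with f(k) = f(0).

103

Recall that injectivity means: for all x_1, x_2 in the domain, f(x_1) = f(x_2) implies x_1 = x_2.
Suppose f(x_1) = f(x_2) in ℤ_{114}. Then 89x_1 + 50 ≡ 89x_2 + 50 (mod 114), so 89(x_1 − x_2) ≡ 0 (mod 114).
Since gcd(89, 114) = 1, 89 is invertible modulo 114, thus x_1 − x_2 ≡ 0 (mod 114), i.e. x_1 = x_2.
We now compute 89⁻¹ mod 114 explicitly. Euclid's algorithm: 114 = 1·89 + 25, 89 = 3·25 + 14, 25 = 1·14 + 11, 14 = 1·11 + 3, 11 = 3·3 + 2, 3 = 1·2 + 1; back-substituting gives 1 = 41·89 − 32·114, so 89⁻¹ ≡ 41 (mod 114).
Then y ↦ 41(y − 50) is a two-sided inverse to f, so every y ∈ ℤ_{114} has a preimage.
Therefore f is bijective.
Since f is bijective, we compute f⁻¹(97): solve 89x + 50 ≡ 97 (mod 114), i.e. 89x ≡ 47 (mod 114).
Multiplying by 89⁻¹ = 41 gives x ≡ 41·47 = 1927 = 16·114 + 103 ≡ 103 (mod 114).
Check: f(103) = 89·103 + 50 = 9217 = 80·114 + 97 ≡ 97 (mod 114).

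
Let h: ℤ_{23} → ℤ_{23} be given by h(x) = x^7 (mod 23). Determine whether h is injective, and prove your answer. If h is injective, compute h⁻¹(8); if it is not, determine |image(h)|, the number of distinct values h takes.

4

Since 23 is prime, the nonzero elements of ℤ_{23} form a cyclic group of order 22.
As gcd(7, 22) = 1, raising to the 7th power is a bijection on this group: if u^7 ≡ v^7 then (uv^{−1})^7 = 1, and the only element of order dividing gcd(7, 22) = 1 is 1, so u = v.
With h(0) = 0 this makes h injective on all of ℤ_{23}, hence bijective (finite equal-size domain and codomain). In particular h is injective.
Since h is injective, we find the preimage of 8. The inverse of x ↦ x^7 on (ℤ_{23})^× is x ↦ x^19, because 7·19 = 133 = 6·22 + 1 ≡ 1 (mod 22) and x^{22} = 1 for x ≠ 0 (Fermat). So h⁻¹(8) = 8^19 mod 23.
Repeated squaring mod 23: 8^1 ≡ 8, 8^2 ≡ 8² = 64 ≡ 18, 8^4 ≡ 18² = 324 ≡ 2, 8^8 ≡ 2² = 4, 8^16 ≡ 4² = 16. Since 19 = 16 + 2 + 1, 8^19 ≡ 16·18·8: 16·18 = 288 ≡ 12, then 12·8 = 96 ≡ 4. So 8^19 ≡ 4 (mod 23).
Hence h⁻¹(8) = 4.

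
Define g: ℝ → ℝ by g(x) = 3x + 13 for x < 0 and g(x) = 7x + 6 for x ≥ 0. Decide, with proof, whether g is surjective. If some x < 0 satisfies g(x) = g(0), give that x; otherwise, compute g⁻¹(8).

-7/3

Both pieces are strictly increasing (slopes 3 and 7), so each is injective on its own interval.
The left piece maps (−∞, 0) onto (−∞, 13); the right piece maps [0, ∞) onto [6, ∞).
The union (−∞, 13) ∪ [6, ∞) covers ℝ, so g is surjective.
For the follow-up: the images overlap, so an x < 0 with g(x) = g(0) exists. g(0) = 6; solving 3x + 13 = 6 for x < 0 gives x = (6 − 13)/3 = −7/3.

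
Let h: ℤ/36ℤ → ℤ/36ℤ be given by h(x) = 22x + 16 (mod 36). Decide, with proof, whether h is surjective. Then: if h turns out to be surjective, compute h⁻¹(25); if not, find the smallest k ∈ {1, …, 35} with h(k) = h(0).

Recall: surjectivity means every element of the codomain has a preimage under h.
Since gcd(22, 36) = 2, we have 22x ≡ 0 (mod 2) for all x, so h(x) ≡ 0 (mod 2).
But 1 ≢ 0 (mod 2), so 1 ∈ ℤ/36ℤ has no preimage. So h is not surjective.
Since h is not surjective, we find the least positive k with h(k) = h(0): this means 22k ≡ 0 (mod 36), i.e. 36 ∣ 22k. Since gcd(22, 36) = 2, dividing through by 2 this holds exactly when 18 ∣ 11k, and as gcd(11, 18) = 1, exactly when 18 ∣ k.
The smallest positive such k is 18.

18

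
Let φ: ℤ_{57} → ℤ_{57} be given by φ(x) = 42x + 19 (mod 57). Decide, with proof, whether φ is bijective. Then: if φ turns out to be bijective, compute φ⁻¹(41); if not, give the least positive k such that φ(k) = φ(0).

19

We have gcd(42, 57) = 3 > 1. Taking u = 0 and v = 19: φ(0) = 19 and φ(19) = 42·19 + 19 = 817 ≡ 19 (mod 57).
So φ(0) = φ(19) while 0 ≠ 19, so φ is not injective, hence not bijective.
Since φ is not bijective, we find the least positive k with φ(k) = φ(0): this means 42k ≡ 0 (mod 57), i.e. 57 ∣ 42k. Since gcd(42, 57) = 3, dividing through by 3 this holds exactly when 19 ∣ 14k, and as gcd(14, 19) = 1, exactly when 19 ∣ k.
The smallest positive such k is 19.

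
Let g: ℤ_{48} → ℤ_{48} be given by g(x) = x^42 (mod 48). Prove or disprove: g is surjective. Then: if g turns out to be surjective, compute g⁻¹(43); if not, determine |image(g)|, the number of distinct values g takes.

g(2): Repeated squaring mod 48: 2^1 ≡ 2, 2^2 ≡ 2² = 4, 2^4 ≡ 4² = 16, 2^8 ≡ 16² = 256 ≡ 16, 2^16 ≡ 16² = 256 ≡ 16, 2^32 ≡ 16² = 256 ≡ 16. Since 42 = 32 + 8 + 2, 2^42 ≡ 16·16·4: 16·16 = 256 ≡ 16, then 16·4 = 64 ≡ 16. So 2^42 ≡ 16 (mod 48).
g(4): Repeated squaring mod 48: 4^1 ≡ 4, 4^2 ≡ 4² = 16, 4^4 ≡ 16² = 256 ≡ 16, 4^8 ≡ 16² = 256 ≡ 16, 4^16 ≡ 16² = 256 ≡ 16, 4^32 ≡ 16² = 256 ≡ 16. Since 42 = 32 + 8 + 2, 4^42 ≡ 16·16·16: 16·16 = 256 ≡ 16, then 16·16 = 256 ≡ 16. So 4^42 ≡ 16 (mod 48).
So g(2) = g(4) = 16 while 2 ≠ 4, therefore g is not injective.
A non-injective map from the 48-element set ℤ_{48} to itself takes at most 47 distinct values, so it cannot be surjective. Thus g is not surjective.
Since g is not surjective, we determine |image(g)|. Computing x^42 mod 48 for each x (by repeated squaring, reducing mod 48 at every step), the values g(0), g(1), …, g(47) are: 0, 1, 16, 9, 16, 25, 0, 1, 16, 33, 16, 25, 0, 25, 16, 33, 16, 1, 0, 25, 16, 9, 16, 1, 0, 1, 16, 9, 16, 25, 0, 1, 16, 33, 16, 25, 0, 25, 16, 33, 16, 1, 0, 25, 16, 9, 16, 1.
The distinct values are {0, 1, 9, 16, 25, 33}; there are 6 of them.

6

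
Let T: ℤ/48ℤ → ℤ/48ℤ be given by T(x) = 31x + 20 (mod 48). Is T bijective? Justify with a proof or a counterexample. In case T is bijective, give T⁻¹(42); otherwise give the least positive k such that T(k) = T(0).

10

Suppose T(a) = T(b) in ℤ/48ℤ. Then 31a + 20 ≡ 31b + 20 (mod 48), thus 31(a − b) ≡ 0 (mod 48).
Since gcd(31, 48) = 1, 31 is invertible modulo 48, therefore a − b ≡ 0 (mod 48), i.e. a = b.
We now compute 31⁻¹ mod 48 explicitly. Euclid's algorithm: 48 = 1·31 + 17, 31 = 1·17 + 14, 17 = 1·14 + 3, 14 = 4·3 + 2, 3 = 1·2 + 1; back-substituting gives 1 = 31·31 − 20·48, so 31⁻¹ ≡ 31 (mod 48).
Then y ↦ 31(y − 20) is a two-sided inverse to T, so every y ∈ ℤ/48ℤ has a preimage.
Hence T is bijective.
Since T is bijective, we find T⁻¹(42): we need 31x ≡ 42 − 20 ≡ 22 (mod 48). Using 31⁻¹ = 31: x ≡ 31·22 = 682 = 14·48 + 10, so x = 10.
Check: T(10) = 31·10 + 20 = 330 = 6·48 + 42 ≡ 42 (mod 48).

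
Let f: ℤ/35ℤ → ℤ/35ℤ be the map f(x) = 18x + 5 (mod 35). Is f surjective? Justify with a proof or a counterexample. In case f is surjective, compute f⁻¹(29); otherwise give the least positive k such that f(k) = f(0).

Since gcd(18, 35) = 1, 18 is invertible modulo 35. Euclid's algorithm: 35 = 1·18 + 17, 18 = 1·17 + 1; back-substituting gives 1 = 2·18 − 1·35, so 18⁻¹ ≡ 2 (mod 35).
For any y ∈ ℤ/35ℤ, x = 2(y − 5) mod 35 satisfies f(x) = 18·2(y − 5) + 5 ≡ y (since 18·2 ≡ 1 mod 35). So every y has a preimage.
Thus f is surjective.
Since f is surjective, we compute f⁻¹(29): solve 18x + 5 ≡ 29 (mod 35), i.e. 18x ≡ 24 (mod 35).
Multiplying by 18⁻¹ = 2 gives x ≡ 2·24 = 48 = 1·35 + 13 ≡ 13 (mod 35).
Check: f(13) = 18·13 + 5 = 239 = 6·35 + 29 ≡ 29 (mod 35).

13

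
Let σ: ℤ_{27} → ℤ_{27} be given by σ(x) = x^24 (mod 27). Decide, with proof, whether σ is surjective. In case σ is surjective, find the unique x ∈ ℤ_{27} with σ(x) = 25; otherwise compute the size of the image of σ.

4

σ(0) = 0^24 = 0.
σ(3): Repeated squaring mod 27: 3^1 ≡ 3, 3^2 ≡ 3² = 9, 3^4 ≡ 9² = 81 ≡ 0, 3^8 ≡ 0² = 0, 3^16 ≡ 0² = 0. Since 24 = 16 + 8, 3^24 ≡ 0·0: 0·0 = 0. So 3^24 ≡ 0 (mod 27).
So σ(0) = σ(3) = 0 while 0 ≠ 3, hence σ is not injective.
A non-injective map from the 27-element set ℤ_{27} to itself takes at most 26 distinct values, so it cannot be surjective. Thus σ is not surjective.
Since σ is not surjective, we determine |image(σ)|. Computing x^24 mod 27 for each x (by repeated squaring, reducing mod 27 at every step), the values σ(0), σ(1), …, σ(26) are: 0, 1, 10, 0, 19, 19, 0, 10, 1, 0, 1, 10, 0, 19, 19, 0, 10, 1, 0, 1, 10, 0, 19, 19, 0, 10, 1.
The distinct values are {0, 1, 10, 19}; there are 4 of them.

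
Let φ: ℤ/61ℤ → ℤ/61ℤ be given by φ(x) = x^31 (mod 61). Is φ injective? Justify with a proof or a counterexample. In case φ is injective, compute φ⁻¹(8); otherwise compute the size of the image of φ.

Since 61 is prime, the nonzero elements of ℤ/61ℤ form a cyclic group of order 60.
As gcd(31, 60) = 1, raising to the 31st power is a bijection on this group: if x_1^31 ≡ x_2^31 then (x_1x_2^{−1})^31 = 1, and the only element of order dividing gcd(31, 60) = 1 is 1, so x_1 = x_2.
With φ(0) = 0 this makes φ injective on all of ℤ/61ℤ, hence bijective (finite equal-size domain and codomain). In particular φ is injective.
Since φ is injective, we find the preimage of 8. The inverse of x ↦ x^31 on (ℤ/61ℤ)^× is x ↦ x^31, because 31·31 = 961 = 16·60 + 1 ≡ 1 (mod 60) and x^{60} = 1 for x ≠ 0 (Fermat). So φ⁻¹(8) = 8^31 mod 61.
Repeated squaring mod 61: 8^1 ≡ 8, 8^2 ≡ 8² = 64 ≡ 3, 8^4 ≡ 3² = 9, 8^8 ≡ 9² = 81 ≡ 20, 8^16 ≡ 20² = 400 ≡ 34. Since 31 = 16 + 8 + 4 + 2 + 1, 8^31 ≡ 34·20·9·3·8: 34·20 = 680 ≡ 9, then 9·9 = 81 ≡ 20, then 20·3 = 60, then 60·8 = 480 ≡ 53. So 8^31 ≡ 53 (mod 61).
Hence φ⁻¹(8) = 53.

53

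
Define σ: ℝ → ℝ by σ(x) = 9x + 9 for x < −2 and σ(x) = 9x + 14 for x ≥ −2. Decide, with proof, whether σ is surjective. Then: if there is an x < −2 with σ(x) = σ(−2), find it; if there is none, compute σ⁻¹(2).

Both pieces are strictly increasing (slopes 9 and 9), so each is injective on its own interval.
The left piece maps (−∞, −2) onto (−∞, −9); the right piece maps [−2, ∞) onto [−4, ∞).
The union (−∞, −9) ∪ [−4, ∞) omits the interval between −9 and −4; in particular −9 has no preimage. So σ is not surjective.
Because the two images are disjoint, no x < −2 has σ(x) = σ(−2), so we compute σ⁻¹(2): 2 lies in [−4, ∞), so solve 9x + 14 = 2: x = (2 − 14)/9 = −4/3.

-4/3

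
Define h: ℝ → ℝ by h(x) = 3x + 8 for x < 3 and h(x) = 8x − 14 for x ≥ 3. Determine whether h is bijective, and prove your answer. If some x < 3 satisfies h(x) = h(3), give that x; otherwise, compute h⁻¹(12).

Both pieces are strictly increasing (slopes 3 and 8), so each is injective on its own interval.
The left piece maps (−∞, 3) onto (−∞, 17); the right piece maps [3, ∞) onto [10, ∞).
These images overlap. In particular h(3) = 10 (right piece), and solving 3x + 8 = 10 on the left piece gives x = 2/3 < 3.
So h(2/3) = h(3) with 2/3 ≠ 3, and h is not injective, hence not bijective. This x = 2/3 is the requested value below 3.

2/3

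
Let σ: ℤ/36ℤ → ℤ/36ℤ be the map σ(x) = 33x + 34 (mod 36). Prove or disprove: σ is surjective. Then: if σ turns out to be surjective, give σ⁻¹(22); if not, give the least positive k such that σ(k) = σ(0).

12

Recall: σ is surjective if every y in the codomain equals σ(x) for some x in the domain.
Since gcd(33, 36) = 3, we have 33x ≡ 0 (mod 3) for all x, so σ(x) ≡ 1 (mod 3).
But 0 ≢ 1 (mod 3), so 0 ∈ ℤ/36ℤ has no preimage. Hence σ is not surjective.
Since σ is not surjective, we find the least positive k with σ(k) = σ(0): this means 33k ≡ 0 (mod 36), i.e. 36 ∣ 33k. Since gcd(33, 36) = 3, dividing through by 3 this holds exactly when 12 ∣ 11k, and as gcd(11, 12) = 1, exactly when 12 ∣ k.
The smallest positive such k is 12.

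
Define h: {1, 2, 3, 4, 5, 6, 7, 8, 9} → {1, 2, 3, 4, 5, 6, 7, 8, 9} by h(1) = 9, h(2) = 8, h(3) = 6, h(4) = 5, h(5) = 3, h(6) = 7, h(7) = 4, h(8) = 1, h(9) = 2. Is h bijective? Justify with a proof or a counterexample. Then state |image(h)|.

The values 9, 8, 6, 5, 3, 7, 4, 1, 2 are a permutation of {1, 2, 3, 4, 5, 6, 7, 8, 9}: each element appears exactly once.
So h is injective and surjective, hence bijective.
The image of h is {1, 2, 3, 4, 5, 6, 7, 8, 9}, which has 9 elements.

9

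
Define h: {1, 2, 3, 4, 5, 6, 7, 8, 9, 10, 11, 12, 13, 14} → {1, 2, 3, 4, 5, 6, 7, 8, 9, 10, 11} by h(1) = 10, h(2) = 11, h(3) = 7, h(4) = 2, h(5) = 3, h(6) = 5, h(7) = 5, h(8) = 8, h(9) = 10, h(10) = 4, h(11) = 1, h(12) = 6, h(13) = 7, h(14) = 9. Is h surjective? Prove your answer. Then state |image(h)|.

11

Every element of the codomain has a preimage: 1 = h(11), 2 = h(4), 3 = h(5), 4 = h(10), 5 = h(6), 6 = h(12), 7 = h(3), 8 = h(8), 9 = h(14), 10 = h(1), 11 = h(2).
Therefore h is surjective.
The image of h is {1, 2, 3, 4, 5, 6, 7, 8, 9, 10, 11}, which has 11 elements.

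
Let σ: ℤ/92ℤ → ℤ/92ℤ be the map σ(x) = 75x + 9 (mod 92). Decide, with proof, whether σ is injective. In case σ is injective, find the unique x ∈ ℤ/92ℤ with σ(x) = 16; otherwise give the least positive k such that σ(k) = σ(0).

By definition, injectivity means: for all u, v in the domain, σ(u) = σ(v) implies u = v.
Suppose σ(u) = σ(v) in ℤ/92ℤ. Then 75u + 9 ≡ 75v + 9 (mod 92), therefore 75(u − v) ≡ 0 (mod 92).
Since gcd(75, 92) = 1, 75 is invertible modulo 92, thus u − v ≡ 0 (mod 92), i.e. u = v.
Thus σ is injective.
We now compute 75⁻¹ mod 92 explicitly. Euclid's algorithm: 92 = 1·75 + 17, 75 = 4·17 + 7, 17 = 2·7 + 3, 7 = 2·3 + 1; back-substituting gives 1 = 27·75 − 22·92, so 75⁻¹ ≡ 27 (mod 92).
Since σ is injective, we find σ⁻¹(16): we need 75x ≡ 16 − 9 ≡ 7 (mod 92). Using 75⁻¹ = 27: x ≡ 27·7 = 189 = 2·92 + 5, so x = 5.
Check: σ(5) = 75·5 + 9 = 384 = 4·92 + 16 ≡ 16 (mod 92).

5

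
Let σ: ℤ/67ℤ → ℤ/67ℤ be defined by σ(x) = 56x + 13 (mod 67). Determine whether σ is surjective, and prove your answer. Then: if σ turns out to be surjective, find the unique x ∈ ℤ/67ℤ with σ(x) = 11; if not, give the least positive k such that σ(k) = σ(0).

Since gcd(56, 67) = 1, 56 is invertible modulo 67. Euclid's algorithm: 67 = 1·56 + 11, 56 = 5·11 + 1; back-substituting gives 1 = 6·56 − 5·67, so 56⁻¹ ≡ 6 (mod 67).
For any y ∈ ℤ/67ℤ, x = 6(y − 13) mod 67 satisfies σ(x) = 56·6(y − 13) + 13 ≡ y (since 56·6 ≡ 1 mod 67). So every y has a preimage.
So σ is surjective.
Since σ is surjective, we compute σ⁻¹(11): solve 56x + 13 ≡ 11 (mod 67), i.e. 56x ≡ 65 (mod 67).
Multiplying by 56⁻¹ = 6 gives x ≡ 6·65 = 390 = 5·67 + 55 ≡ 55 (mod 67).
Check: σ(55) = 56·55 + 13 = 3093 = 46·67 + 11 ≡ 11 (mod 67).

55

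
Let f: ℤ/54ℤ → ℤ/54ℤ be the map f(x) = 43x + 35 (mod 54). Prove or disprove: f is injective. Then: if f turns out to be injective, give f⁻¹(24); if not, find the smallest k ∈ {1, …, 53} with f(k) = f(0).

By definition, injectivity means: for all u, v in the domain, f(u) = f(v) implies u = v.
If f(u) = f(v), then 43u ≡ 43v (mod 54). Because gcd(43, 54) = 1, we may cancel 43 to get u ≡ v (mod 54).
Thus f is injective.
We now compute 43⁻¹ mod 54 explicitly. Euclid's algorithm: 54 = 1·43 + 11, 43 = 3·11 + 10, 11 = 1·10 + 1; back-substituting gives 1 = 49·43 − 39·54, so 43⁻¹ ≡ 49 (mod 54).
Since f is injective, we compute f⁻¹(24): solve 43x + 35 ≡ 24 (mod 54), i.e. 43x ≡ 43 (mod 54).
Multiplying by 43⁻¹ = 49 gives x ≡ 49·43 = 2107 = 39·54 + 1 ≡ 1 (mod 54).
Check: f(1) = 43·1 + 35 = 78 = 1·54 + 24 ≡ 24 (mod 54).

1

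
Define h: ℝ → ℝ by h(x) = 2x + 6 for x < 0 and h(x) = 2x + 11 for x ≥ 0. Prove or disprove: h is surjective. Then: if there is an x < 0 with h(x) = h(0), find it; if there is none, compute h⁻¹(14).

Both pieces are strictly increasing (slopes 2 and 2), so each is injective on its own interval.
The left piece maps (−∞, 0) onto (−∞, 6); the right piece maps [0, ∞) onto [11, ∞).
The union (−∞, 6) ∪ [11, ∞) omits the interval between 6 and 11; in particular 6 has no preimage. So h is not surjective.
Because the two images are disjoint, no x < 0 has h(x) = h(0), so we compute h⁻¹(14): 14 lies in [11, ∞), so solve 2x + 11 = 14: x = (14 − 11)/2 = 3/2.

3/2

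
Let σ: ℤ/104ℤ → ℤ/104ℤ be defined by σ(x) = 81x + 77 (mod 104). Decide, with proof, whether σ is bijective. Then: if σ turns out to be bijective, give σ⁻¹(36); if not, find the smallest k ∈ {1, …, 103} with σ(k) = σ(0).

47

Recall: σ is injective if σ(a) = σ(b) implies a = b.
Suppose σ(a) = σ(b) in ℤ/104ℤ. Then 81a + 77 ≡ 81b + 77 (mod 104), so 81(a − b) ≡ 0 (mod 104).
Since gcd(81, 104) = 1, 81 is invertible modulo 104, so a − b ≡ 0 (mod 104), i.e. a = b.
We now compute 81⁻¹ mod 104 explicitly. Euclid's algorithm: 104 = 1·81 + 23, 81 = 3·23 + 12, 23 = 1·12 + 11, 12 = 1·11 + 1; back-substituting gives 1 = 9·81 − 7·104, so 81⁻¹ ≡ 9 (mod 104).
For any y ∈ ℤ/104ℤ, x = 9(y − 77) mod 104 satisfies σ(x) = 81·9(y − 77) + 77 ≡ y (since 81·9 ≡ 1 mod 104). So every y has a preimage.
So σ is bijective.
Since σ is bijective, we find σ⁻¹(36): we need 81x ≡ 36 − 77 ≡ 63 (mod 104). Using 81⁻¹ = 9: x ≡ 9·63 = 567 = 5·104 + 47, so x = 47.
Check: σ(47) = 81·47 + 77 = 3884 = 37·104 + 36 ≡ 36 (mod 104).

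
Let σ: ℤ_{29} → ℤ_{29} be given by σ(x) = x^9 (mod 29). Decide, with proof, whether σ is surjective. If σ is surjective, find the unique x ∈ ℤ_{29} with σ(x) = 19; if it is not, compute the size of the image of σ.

2

Since 29 is prime, the nonzero elements of ℤ_{29} form a cyclic group of order 28.
As gcd(9, 28) = 1, raising to the 9th power is a bijection on this group: if s^9 ≡ t^9 then (st^{−1})^9 = 1, and the only element of order dividing gcd(9, 28) = 1 is 1, so s = t.
With σ(0) = 0 this makes σ injective on all of ℤ_{29}, hence bijective (finite equal-size domain and codomain). In particular σ is surjective.
Since σ is surjective, we find the preimage of 19. The inverse of x ↦ x^9 on (ℤ_{29})^× is x ↦ x^25, because 9·25 = 225 = 8·28 + 1 ≡ 1 (mod 28) and x^{28} = 1 for x ≠ 0 (Fermat). So σ⁻¹(19) = 19^25 mod 29.
Repeated squaring mod 29: 19^1 ≡ 19, 19^2 ≡ 19² = 361 ≡ 13, 19^4 ≡ 13² = 169 ≡ 24, 19^8 ≡ 24² = 576 ≡ 25, 19^16 ≡ 25² = 625 ≡ 16. Since 25 = 16 + 8 + 1, 19^25 ≡ 16·25·19: 16·25 = 400 ≡ 23, then 23·19 = 437 ≡ 2. So 19^25 ≡ 2 (mod 29).
Hence σ⁻¹(19) = 2.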